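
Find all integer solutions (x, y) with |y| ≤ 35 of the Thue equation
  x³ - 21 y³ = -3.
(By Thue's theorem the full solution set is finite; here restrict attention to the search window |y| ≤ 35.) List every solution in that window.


The equation is x³ - 21y³ = -3. For fixed y, x³ = 21·y³ − 3, so a solution requires the RHS to be a perfect cube.
Strategy: iterate y from -35 to 35, compute RHS = 21·y³ − 3, and check whether it is a (positive or negative) perfect cube.
Check small values of y:
  y = 0: RHS = -3 is not a perfect cube.
  y = 1: RHS = 18 is not a perfect cube.
  y = -1: RHS = -24 is not a perfect cube.
  y = 2: RHS = 165 is not a perfect cube.
  y = -2: RHS = -171 is not a perfect cube.
  y = 3: RHS = 564 is not a perfect cube.
  y = -3: RHS = -570 is not a perfect cube.
Continuing the search up to |y| = 35 finds no solutions either.
No (x, y) in the scanned range satisfies the equation.

No integer solutions with |y| ≤ 35.


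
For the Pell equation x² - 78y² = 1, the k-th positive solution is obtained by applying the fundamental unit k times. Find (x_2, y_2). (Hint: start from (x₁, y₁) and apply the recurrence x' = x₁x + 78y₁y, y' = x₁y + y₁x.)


Step 1: Find the fundamental solution (x₁, y₁) of x² - 78y² = 1.
  Expand √78 as a continued fraction. a₀ = ⌊√78⌋ = 8; iterate m_{k+1} = d_k·a_k − m_k, d_{k+1} = (78 − m_{k+1}²)/d_k, a_{k+1} = ⌊(a₀ + m_{k+1})/d_{k+1}⌋ (starting m₀ = 0, d₀ = 1), with convergents p_k = a_k·p_{k-1} + p_{k-2}, q_k = a_k·q_{k-1} + q_{k-2} (p₋₁ = 1, q₋₁ = 0):
  k = 0: a₀ = 8; p₀/q₀ = 8/1; p₀² − 78·q₀² = 64 − 78 = -14.
  k = 1: m = 8, d = 14, a = ⌊(8 + 8)/14⌋ = 1; p/q = (1·8 + 1)/(1·1 + 0) = 9/1; p² − 78·q² = 81 − 78 = 3.
  k = 2: m = 6, d = 3, a = ⌊(8 + 6)/3⌋ = 4; p/q = (4·9 + 8)/(4·1 + 1) = 44/5; p² − 78·q² = 1936 − 1950 = -14.
  k = 3: m = 6, d = 14, a = ⌊(8 + 6)/14⌋ = 1; p/q = (1·44 + 9)/(1·5 + 1) = 53/6; p² − 78·q² = 2809 − 2808 = 1.
  The first convergent with p² − 78·q² = 1 gives the fundamental solution (x₁, y₁) = (53, 6).
Step 2: Apply the recurrence (x_{n+1}, y_{n+1}) = (x₁x_n + 78y₁y_n, x₁y_n + y₁x_n) repeatedly.
  From (x_1, y_1) = (53, 6): x_2 = 53·53 + 78·6·6 = 5617; y_2 = 53·6 + 6·53 = 636.
Step 3: Verify x_2² - 78·y_2² = 31550689 - 31550688 = 1 (should be 1). ✓

(x_1, y_1) = (53, 6); (x_2, y_2) = (5617, 636).


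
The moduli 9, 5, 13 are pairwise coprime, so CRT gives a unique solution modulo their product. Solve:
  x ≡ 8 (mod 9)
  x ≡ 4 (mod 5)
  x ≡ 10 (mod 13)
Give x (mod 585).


Moduli 9, 5, 13 are pairwise coprime; by CRT there is a unique solution modulo M = 9 · 5 · 13 = 585.
Solve pairwise, accumulating the modulus:
  Start with x ≡ 8 (mod 9).
  Combine with x ≡ 4 (mod 5): since gcd(9, 5) = 1, we get a unique residue mod 45.
    Write x = 8 + 9·t and substitute into x ≡ 4 (mod 5): 9·t ≡ 4 − 8 = -4 (mod 5).
    Reduce coefficients mod 5: 4·t ≡ 1 (mod 5).
    The inverse of 4 mod 5 is 4 (since 4·4 = 16 = 3·5 + 1), so t ≡ 4·1 = 4 ≡ 4 (mod 5).
    Then x = 8 + 9·4 = 44, valid modulo lcm(9, 5) = 45: x ≡ 44 (mod 45).
  Combine with x ≡ 10 (mod 13): since gcd(45, 13) = 1, we get a unique residue mod 585.
    Write x = 44 + 45·t and substitute into x ≡ 10 (mod 13): 45·t ≡ 10 − 44 = -34 (mod 13).
    Reduce coefficients mod 13: 6·t ≡ 5 (mod 13).
    The inverse of 6 mod 13 is 11 (since 6·11 = 66 = 5·13 + 1), so t ≡ 11·5 = 55 ≡ 3 (mod 13).
    Then x = 44 + 45·3 = 179, valid modulo lcm(45, 13) = 585: x ≡ 179 (mod 585).
Verify: 179 mod 9 = 8 ✓, 179 mod 5 = 4 ✓, 179 mod 13 = 10 ✓.

x ≡ 179 (mod 585).


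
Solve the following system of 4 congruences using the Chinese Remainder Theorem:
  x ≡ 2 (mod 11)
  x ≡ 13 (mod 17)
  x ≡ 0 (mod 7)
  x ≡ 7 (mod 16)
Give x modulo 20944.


Product of moduli M = 11 · 17 · 7 · 16 = 20944.
Merge one congruence at a time:
  Start: x ≡ 2 (mod 11).
  Combine with x ≡ 13 (mod 17); new modulus lcm = 187.
    Write x = 2 + 11·t and substitute into x ≡ 13 (mod 17): 11·t ≡ 13 − 2 = 11 (mod 17).
    The inverse of 11 mod 17 is 14 (since 11·14 = 154 = 9·17 + 1), so t ≡ 14·11 = 154 ≡ 1 (mod 17).
    Then x = 2 + 11·1 = 13, valid modulo lcm(11, 17) = 187: x ≡ 13 (mod 187).
  Combine with x ≡ 0 (mod 7); new modulus lcm = 1309.
    Write x = 13 + 187·t and substitute into x ≡ 0 (mod 7): 187·t ≡ 0 − 13 = -13 (mod 7).
    Reduce coefficients mod 7: 5·t ≡ 1 (mod 7).
    The inverse of 5 mod 7 is 3 (since 5·3 = 15 = 2·7 + 1), so t ≡ 3·1 = 3 ≡ 3 (mod 7).
    Then x = 13 + 187·3 = 574, valid modulo lcm(187, 7) = 1309: x ≡ 574 (mod 1309).
  Combine with x ≡ 7 (mod 16); new modulus lcm = 20944.
    Write x = 574 + 1309·t and substitute into x ≡ 7 (mod 16): 1309·t ≡ 7 − 574 = -567 (mod 16).
    Reduce coefficients mod 16: 13·t ≡ 9 (mod 16).
    The inverse of 13 mod 16 is 5 (since 13·5 = 65 = 4·16 + 1), so t ≡ 5·9 = 45 ≡ 13 (mod 16).
    Then x = 574 + 1309·13 = 17591, valid modulo lcm(1309, 16) = 20944: x ≡ 17591 (mod 20944).
Verify against each original: 17591 mod 11 = 2, 17591 mod 17 = 13, 17591 mod 7 = 0, 17591 mod 16 = 7.

x ≡ 17591 (mod 20944).


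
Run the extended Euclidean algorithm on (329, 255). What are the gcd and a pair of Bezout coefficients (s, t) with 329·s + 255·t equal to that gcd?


Euclidean algorithm on (329, 255) — divide until remainder is 0:
  329 = 1 · 255 + 74
  255 = 3 · 74 + 33
  74 = 2 · 33 + 8
  33 = 4 · 8 + 1
  8 = 8 · 1 + 0
gcd(329, 255) = 1.
Track Bezout coefficients alongside the remainders: start with r₀ = 329 = a·1 + b·0 (s = 1, t = 0) and r₁ = 255 = a·0 + b·1 (s = 0, t = 1); each new remainder r_{k+1} = r_{k-1} − q_k·r_k inherits s_{k+1} = s_{k-1} − q_k·s_k, t_{k+1} = t_{k-1} − q_k·t_k, so r_k = a·s_k + b·t_k at every step:
  q = 1: r = 74, s = 1 − 1·0 = 1, t = 0 − 1·1 = -1  (check: 329·1 + 255·(-1) = 74)
  q = 3: r = 33, s = 0 − 3·1 = -3, t = 1 − 3·(-1) = 4  (check: 329·(-3) + 255·4 = 33)
  q = 2: r = 8, s = 1 − 2·(-3) = 7, t = -1 − 2·4 = -9  (check: 329·7 + 255·(-9) = 8)
  q = 4: r = 1, s = -3 − 4·7 = -31, t = 4 − 4·(-9) = 40  (check: 329·(-31) + 255·40 = 1)
The row with r = 1 (the gcd) gives the Bezout coefficients s = -31, t = 40.
Result: 329 · (-31) + 255 · (40) = 1.

gcd(329, 255) = 1; s = -31, t = 40 (check: 329·(-31) + 255·40 = 1).


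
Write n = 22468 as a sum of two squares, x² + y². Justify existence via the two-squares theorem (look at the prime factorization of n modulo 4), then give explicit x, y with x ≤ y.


Step 1: Factor n = 22468 = 2^2 · 41 · 137.
Step 2: Check the mod-4 condition on each prime factor: 2 = 2 (special); 41 ≡ 1 (mod 4), exponent 1; 137 ≡ 1 (mod 4), exponent 1.
All primes ≡ 3 (mod 4) appear to even exponent (or don't appear), so by the two-squares theorem n IS expressible as a sum of two squares.
Step 3: Build a representation. Group n = k² · m with k = 2 and m = 41 · 137 = 5617 (a product of primes ≡ 1 (mod 4)); a representation of m scales to one of n via (k·x)² + (k·y)² = k²(x² + y²). Each prime p ≡ 1 (mod 4) is itself a sum of two squares; find a² by testing p − a² for a perfect square:
  41: 41 − 1² = 40, 41 − 2² = 37, 41 − 3² = 32, 41 − 4² = 25 = 5² ⇒ 41 = 4² + 5².
  137: 137 − 1² = 136, 137 − 2² = 133, 137 − 3² = 128, 137 − 4² = 121 = 11² ⇒ 137 = 4² + 11².
  Combine using the Brahmagupta–Fibonacci identity (a² + b²)(c² + d²) = (ac − bd)² + (ad + bc)² = (ac + bd)² + (ad − bc)²:
  41 · 137 = 5617: from (4² + 5²)(4² + 11²), take (4·4 − 5·11, 4·11 + 5·4) = (16 − 55, 44 + 20) = (-39, 64); dropping signs (only squares matter) gives (39, 64); check 39² + 64² = 1521 + 4096 = 5617 ✓.
  Scale by k = 2: (2·39, 2·64) = (78, 128).
Step 4: Order so x ≤ y and verify: 78² + 128² = 6084 + 16384 = 22468 = n. ✓

n = 22468 = 78² + 128² (one valid representation with x ≤ y).


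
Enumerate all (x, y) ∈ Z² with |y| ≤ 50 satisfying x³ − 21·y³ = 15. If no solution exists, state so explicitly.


The equation is x³ - 21y³ = 15. For fixed y, x³ = 21·y³ + 15, so a solution requires the RHS to be a perfect cube.
Strategy: iterate y from -50 to 50, compute RHS = 21·y³ + 15, and check whether it is a (positive or negative) perfect cube.
Check small values of y:
  y = 0: RHS = 15 is not a perfect cube.
  y = 1: RHS = 36 is not a perfect cube.
  y = -1: RHS = -6 is not a perfect cube.
  y = 2: RHS = 183 is not a perfect cube.
  y = -2: RHS = -153 is not a perfect cube.
  y = 3: RHS = 582 is not a perfect cube.
  y = -3: RHS = -552 is not a perfect cube.
Continuing the search up to |y| = 50 finds no solutions either.
No (x, y) in the scanned range satisfies the equation.

No integer solutions with |y| ≤ 50.


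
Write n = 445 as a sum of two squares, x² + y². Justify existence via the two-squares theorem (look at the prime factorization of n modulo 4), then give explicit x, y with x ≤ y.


Step 1: Factor n = 445 = 5 · 89.
Step 2: Check the mod-4 condition on each prime factor: 5 ≡ 1 (mod 4), exponent 1; 89 ≡ 1 (mod 4), exponent 1.
All primes ≡ 3 (mod 4) appear to even exponent (or don't appear), so by the two-squares theorem n IS expressible as a sum of two squares.
Step 3: Build a representation. Here n = 5 · 89 is a product of primes ≡ 1 (mod 4). Each prime p ≡ 1 (mod 4) is itself a sum of two squares; find a² by testing p − a² for a perfect square:
  5: 5 − 1² = 4 = 2² ⇒ 5 = 1² + 2².
  89: 89 − 1² = 88, 89 − 2² = 85, 89 − 3² = 80, 89 − 4² = 73, 89 − 5² = 64 = 8² ⇒ 89 = 5² + 8².
  Combine using the Brahmagupta–Fibonacci identity (a² + b²)(c² + d²) = (ac − bd)² + (ad + bc)² = (ac + bd)² + (ad − bc)²:
  5 · 89 = 445: from (1² + 2²)(5² + 8²), take (1·5 − 2·8, 1·8 + 2·5) = (5 − 16, 8 + 10) = (-11, 18); dropping signs (only squares matter) gives (11, 18); check 11² + 18² = 121 + 324 = 445 ✓.
Step 4: Order so x ≤ y and verify: 11² + 18² = 121 + 324 = 445 = n. ✓

n = 445 = 11² + 18² (one valid representation with x ≤ y).


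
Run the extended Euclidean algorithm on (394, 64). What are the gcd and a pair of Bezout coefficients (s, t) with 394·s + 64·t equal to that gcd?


Euclidean algorithm on (394, 64) — divide until remainder is 0:
  394 = 6 · 64 + 10
  64 = 6 · 10 + 4
  10 = 2 · 4 + 2
  4 = 2 · 2 + 0
gcd(394, 64) = 2.
Track Bezout coefficients alongside the remainders: start with r₀ = 394 = a·1 + b·0 (s = 1, t = 0) and r₁ = 64 = a·0 + b·1 (s = 0, t = 1); each new remainder r_{k+1} = r_{k-1} − q_k·r_k inherits s_{k+1} = s_{k-1} − q_k·s_k, t_{k+1} = t_{k-1} − q_k·t_k, so r_k = a·s_k + b·t_k at every step:
  q = 6: r = 10, s = 1 − 6·0 = 1, t = 0 − 6·1 = -6  (check: 394·1 + 64·(-6) = 10)
  q = 6: r = 4, s = 0 − 6·1 = -6, t = 1 − 6·(-6) = 37  (check: 394·(-6) + 64·37 = 4)
  q = 2: r = 2, s = 1 − 2·(-6) = 13, t = -6 − 2·37 = -80  (check: 394·13 + 64·(-80) = 2)
The row with r = 2 (the gcd) gives the Bezout coefficients s = 13, t = -80.
Result: 394 · (13) + 64 · (-80) = 2.

gcd(394, 64) = 2; s = 13, t = -80 (check: 394·13 + 64·(-80) = 2).


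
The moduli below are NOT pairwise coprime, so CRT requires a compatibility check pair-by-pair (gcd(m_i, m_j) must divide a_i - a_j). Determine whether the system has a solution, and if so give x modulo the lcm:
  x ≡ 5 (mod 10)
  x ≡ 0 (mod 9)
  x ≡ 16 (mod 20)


Moduli 10, 9, 20 are not pairwise coprime, so CRT works modulo lcm(m_i) when all pairwise compatibility conditions hold.
Pairwise compatibility: gcd(m_i, m_j) must divide a_i - a_j for every pair.
Merge one congruence at a time:
  Start: x ≡ 5 (mod 10).
  Combine with x ≡ 0 (mod 9): gcd(10, 9) = 1; 0 - 5 = -5, which IS divisible by 1, so compatible.
    Write x = 5 + 10·t and substitute into x ≡ 0 (mod 9): 10·t ≡ 0 − 5 = -5 (mod 9).
    Reduce coefficients mod 9: 1·t ≡ 4 (mod 9).
    So t ≡ 4 (mod 9).
    Then x = 5 + 10·4 = 45, valid modulo lcm(10, 9) = 90: x ≡ 45 (mod 90).
  Combine with x ≡ 16 (mod 20): gcd(90, 20) = 10, and 16 - 45 = -29 is NOT divisible by 10.
    ⇒ system is inconsistent (no integer solution).

No solution (the system is inconsistent).


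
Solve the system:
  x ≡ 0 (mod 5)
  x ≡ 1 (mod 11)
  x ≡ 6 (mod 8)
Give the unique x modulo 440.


Moduli 5, 11, 8 are pairwise coprime; by CRT there is a unique solution modulo M = 5 · 11 · 8 = 440.
Solve pairwise, accumulating the modulus:
  Start with x ≡ 0 (mod 5).
  Combine with x ≡ 1 (mod 11): since gcd(5, 11) = 1, we get a unique residue mod 55.
    Write x = 0 + 5·t and substitute into x ≡ 1 (mod 11): 5·t ≡ 1 − 0 = 1 (mod 11).
    The inverse of 5 mod 11 is 9 (since 5·9 = 45 = 4·11 + 1), so t ≡ 9·1 = 9 ≡ 9 (mod 11).
    Then x = 0 + 5·9 = 45, valid modulo lcm(5, 11) = 55: x ≡ 45 (mod 55).
  Combine with x ≡ 6 (mod 8): since gcd(55, 8) = 1, we get a unique residue mod 440.
    Write x = 45 + 55·t and substitute into x ≡ 6 (mod 8): 55·t ≡ 6 − 45 = -39 (mod 8).
    Reduce coefficients mod 8: 7·t ≡ 1 (mod 8).
    The inverse of 7 mod 8 is 7 (since 7·7 = 49 = 6·8 + 1), so t ≡ 7·1 = 7 ≡ 7 (mod 8).
    Then x = 45 + 55·7 = 430, valid modulo lcm(55, 8) = 440: x ≡ 430 (mod 440).
Verify: 430 mod 5 = 0 ✓, 430 mod 11 = 1 ✓, 430 mod 8 = 6 ✓.

x ≡ 430 (mod 440).


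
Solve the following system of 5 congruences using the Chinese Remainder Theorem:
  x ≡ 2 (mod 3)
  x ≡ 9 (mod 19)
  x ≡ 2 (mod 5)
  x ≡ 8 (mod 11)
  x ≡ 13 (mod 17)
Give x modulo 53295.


Product of moduli M = 3 · 19 · 5 · 11 · 17 = 53295.
Merge one congruence at a time:
  Start: x ≡ 2 (mod 3).
  Combine with x ≡ 9 (mod 19); new modulus lcm = 57.
    Write x = 2 + 3·t and substitute into x ≡ 9 (mod 19): 3·t ≡ 9 − 2 = 7 (mod 19).
    The inverse of 3 mod 19 is 13 (since 3·13 = 39 = 2·19 + 1), so t ≡ 13·7 = 91 ≡ 15 (mod 19).
    Then x = 2 + 3·15 = 47, valid modulo lcm(3, 19) = 57: x ≡ 47 (mod 57).
  Combine with x ≡ 2 (mod 5); new modulus lcm = 285.
    Write x = 47 + 57·t and substitute into x ≡ 2 (mod 5): 57·t ≡ 2 − 47 = -45 (mod 5).
    Reduce coefficients mod 5: 2·t ≡ 0 (mod 5).
    The inverse of 2 mod 5 is 3 (since 2·3 = 6 = 1·5 + 1), so t ≡ 3·0 = 0 ≡ 0 (mod 5).
    Then x = 47 + 57·0 = 47, valid modulo lcm(57, 5) = 285: x ≡ 47 (mod 285).
  Combine with x ≡ 8 (mod 11); new modulus lcm = 3135.
    Write x = 47 + 285·t and substitute into x ≡ 8 (mod 11): 285·t ≡ 8 − 47 = -39 (mod 11).
    Reduce coefficients mod 11: 10·t ≡ 5 (mod 11).
    The inverse of 10 mod 11 is 10 (since 10·10 = 100 = 9·11 + 1), so t ≡ 10·5 = 50 ≡ 6 (mod 11).
    Then x = 47 + 285·6 = 1757, valid modulo lcm(285, 11) = 3135: x ≡ 1757 (mod 3135).
  Combine with x ≡ 13 (mod 17); new modulus lcm = 53295.
    Write x = 1757 + 3135·t and substitute into x ≡ 13 (mod 17): 3135·t ≡ 13 − 1757 = -1744 (mod 17).
    Reduce coefficients mod 17: 7·t ≡ 7 (mod 17).
    The inverse of 7 mod 17 is 5 (since 7·5 = 35 = 2·17 + 1), so t ≡ 5·7 = 35 ≡ 1 (mod 17).
    Then x = 1757 + 3135·1 = 4892, valid modulo lcm(3135, 17) = 53295: x ≡ 4892 (mod 53295).
Verify against each original: 4892 mod 3 = 2, 4892 mod 19 = 9, 4892 mod 5 = 2, 4892 mod 11 = 8, 4892 mod 17 = 13.

x ≡ 4892 (mod 53295).


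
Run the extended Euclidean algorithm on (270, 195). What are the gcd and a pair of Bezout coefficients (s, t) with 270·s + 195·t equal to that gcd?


Euclidean algorithm on (270, 195) — divide until remainder is 0:
  270 = 1 · 195 + 75
  195 = 2 · 75 + 45
  75 = 1 · 45 + 30
  45 = 1 · 30 + 15
  30 = 2 · 15 + 0
gcd(270, 195) = 15.
Track Bezout coefficients alongside the remainders: start with r₀ = 270 = a·1 + b·0 (s = 1, t = 0) and r₁ = 195 = a·0 + b·1 (s = 0, t = 1); each new remainder r_{k+1} = r_{k-1} − q_k·r_k inherits s_{k+1} = s_{k-1} − q_k·s_k, t_{k+1} = t_{k-1} − q_k·t_k, so r_k = a·s_k + b·t_k at every step:
  q = 1: r = 75, s = 1 − 1·0 = 1, t = 0 − 1·1 = -1  (check: 270·1 + 195·(-1) = 75)
  q = 2: r = 45, s = 0 − 2·1 = -2, t = 1 − 2·(-1) = 3  (check: 270·(-2) + 195·3 = 45)
  q = 1: r = 30, s = 1 − 1·(-2) = 3, t = -1 − 1·3 = -4  (check: 270·3 + 195·(-4) = 30)
  q = 1: r = 15, s = -2 − 1·3 = -5, t = 3 − 1·(-4) = 7  (check: 270·(-5) + 195·7 = 15)
The row with r = 15 (the gcd) gives the Bezout coefficients s = -5, t = 7.
Result: 270 · (-5) + 195 · (7) = 15.

gcd(270, 195) = 15; s = -5, t = 7 (check: 270·(-5) + 195·7 = 15).


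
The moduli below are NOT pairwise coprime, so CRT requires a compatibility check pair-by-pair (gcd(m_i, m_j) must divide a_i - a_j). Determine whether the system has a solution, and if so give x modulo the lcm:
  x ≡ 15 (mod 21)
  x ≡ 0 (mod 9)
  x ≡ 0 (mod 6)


Moduli 21, 9, 6 are not pairwise coprime, so CRT works modulo lcm(m_i) when all pairwise compatibility conditions hold.
Pairwise compatibility: gcd(m_i, m_j) must divide a_i - a_j for every pair.
Merge one congruence at a time:
  Start: x ≡ 15 (mod 21).
  Combine with x ≡ 0 (mod 9): gcd(21, 9) = 3; 0 - 15 = -15, which IS divisible by 3, so compatible.
    Write x = 15 + 21·t and substitute into x ≡ 0 (mod 9): 21·t ≡ 0 − 15 = -15 (mod 9).
    Divide the congruence (and modulus) by g = 3: 7·t ≡ -5 (mod 3).
    Reduce coefficients mod 3: 1·t ≡ 1 (mod 3).
    So t ≡ 1 (mod 3).
    Then x = 15 + 21·1 = 36, valid modulo lcm(21, 9) = 63: x ≡ 36 (mod 63).
  Combine with x ≡ 0 (mod 6): gcd(63, 6) = 3; 0 - 36 = -36, which IS divisible by 3, so compatible.
    Write x = 36 + 63·t and substitute into x ≡ 0 (mod 6): 63·t ≡ 0 − 36 = -36 (mod 6).
    Divide the congruence (and modulus) by g = 3: 21·t ≡ -12 (mod 2).
    Reduce coefficients mod 2: 1·t ≡ 0 (mod 2).
    So t ≡ 0 (mod 2).
    Then x = 36 + 63·0 = 36, valid modulo lcm(63, 6) = 126: x ≡ 36 (mod 126).
Verify: 36 mod 21 = 15, 36 mod 9 = 0, 36 mod 6 = 0.

x ≡ 36 (mod 126).


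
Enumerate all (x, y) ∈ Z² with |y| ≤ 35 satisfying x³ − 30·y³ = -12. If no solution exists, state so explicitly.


The equation is x³ - 30y³ = -12. For fixed y, x³ = 30·y³ − 12, so a solution requires the RHS to be a perfect cube.
Strategy: iterate y from -35 to 35, compute RHS = 30·y³ − 12, and check whether it is a (positive or negative) perfect cube.
Check small values of y:
  y = 0: RHS = -12 is not a perfect cube.
  y = 1: RHS = 18 is not a perfect cube.
  y = -1: RHS = -42 is not a perfect cube.
  y = 2: RHS = 228 is not a perfect cube.
  y = -2: RHS = -252 is not a perfect cube.
  y = 3: RHS = 798 is not a perfect cube.
  y = -3: RHS = -822 is not a perfect cube.
Continuing the search up to |y| = 35 finds no solutions either.
No (x, y) in the scanned range satisfies the equation.

No integer solutions with |y| ≤ 35.


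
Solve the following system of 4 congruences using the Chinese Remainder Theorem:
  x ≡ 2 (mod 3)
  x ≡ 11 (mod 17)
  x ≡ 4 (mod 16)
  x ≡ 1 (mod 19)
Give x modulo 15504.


Product of moduli M = 3 · 17 · 16 · 19 = 15504.
Merge one congruence at a time:
  Start: x ≡ 2 (mod 3).
  Combine with x ≡ 11 (mod 17); new modulus lcm = 51.
    Write x = 2 + 3·t and substitute into x ≡ 11 (mod 17): 3·t ≡ 11 − 2 = 9 (mod 17).
    The inverse of 3 mod 17 is 6 (since 3·6 = 18 = 1·17 + 1), so t ≡ 6·9 = 54 ≡ 3 (mod 17).
    Then x = 2 + 3·3 = 11, valid modulo lcm(3, 17) = 51: x ≡ 11 (mod 51).
  Combine with x ≡ 4 (mod 16); new modulus lcm = 816.
    Write x = 11 + 51·t and substitute into x ≡ 4 (mod 16): 51·t ≡ 4 − 11 = -7 (mod 16).
    Reduce coefficients mod 16: 3·t ≡ 9 (mod 16).
    The inverse of 3 mod 16 is 11 (since 3·11 = 33 = 2·16 + 1), so t ≡ 11·9 = 99 ≡ 3 (mod 16).
    Then x = 11 + 51·3 = 164, valid modulo lcm(51, 16) = 816: x ≡ 164 (mod 816).
  Combine with x ≡ 1 (mod 19); new modulus lcm = 15504.
    Write x = 164 + 816·t and substitute into x ≡ 1 (mod 19): 816·t ≡ 1 − 164 = -163 (mod 19).
    Reduce coefficients mod 19: 18·t ≡ 8 (mod 19).
    The inverse of 18 mod 19 is 18 (since 18·18 = 324 = 17·19 + 1), so t ≡ 18·8 = 144 ≡ 11 (mod 19).
    Then x = 164 + 816·11 = 9140, valid modulo lcm(816, 19) = 15504: x ≡ 9140 (mod 15504).
Verify against each original: 9140 mod 3 = 2, 9140 mod 17 = 11, 9140 mod 16 = 4, 9140 mod 19 = 1.

x ≡ 9140 (mod 15504).


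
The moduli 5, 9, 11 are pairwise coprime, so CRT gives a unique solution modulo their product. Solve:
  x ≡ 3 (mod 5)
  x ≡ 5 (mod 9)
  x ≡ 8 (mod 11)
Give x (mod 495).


Moduli 5, 9, 11 are pairwise coprime; by CRT there is a unique solution modulo M = 5 · 9 · 11 = 495.
Solve pairwise, accumulating the modulus:
  Start with x ≡ 3 (mod 5).
  Combine with x ≡ 5 (mod 9): since gcd(5, 9) = 1, we get a unique residue mod 45.
    Write x = 3 + 5·t and substitute into x ≡ 5 (mod 9): 5·t ≡ 5 − 3 = 2 (mod 9).
    The inverse of 5 mod 9 is 2 (since 5·2 = 10 = 1·9 + 1), so t ≡ 2·2 = 4 ≡ 4 (mod 9).
    Then x = 3 + 5·4 = 23, valid modulo lcm(5, 9) = 45: x ≡ 23 (mod 45).
  Combine with x ≡ 8 (mod 11): since gcd(45, 11) = 1, we get a unique residue mod 495.
    Write x = 23 + 45·t and substitute into x ≡ 8 (mod 11): 45·t ≡ 8 − 23 = -15 (mod 11).
    Reduce coefficients mod 11: 1·t ≡ 7 (mod 11).
    So t ≡ 7 (mod 11).
    Then x = 23 + 45·7 = 338, valid modulo lcm(45, 11) = 495: x ≡ 338 (mod 495).
Verify: 338 mod 5 = 3 ✓, 338 mod 9 = 5 ✓, 338 mod 11 = 8 ✓.

x ≡ 338 (mod 495).


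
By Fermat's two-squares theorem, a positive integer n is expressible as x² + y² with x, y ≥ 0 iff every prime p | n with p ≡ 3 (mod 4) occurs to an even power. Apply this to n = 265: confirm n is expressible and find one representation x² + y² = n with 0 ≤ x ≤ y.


Step 1: Factor n = 265 = 5 · 53.
Step 2: Check the mod-4 condition on each prime factor: 5 ≡ 1 (mod 4), exponent 1; 53 ≡ 1 (mod 4), exponent 1.
All primes ≡ 3 (mod 4) appear to even exponent (or don't appear), so by the two-squares theorem n IS expressible as a sum of two squares.
Step 3: Build a representation. Here n = 5 · 53 is a product of primes ≡ 1 (mod 4). Each prime p ≡ 1 (mod 4) is itself a sum of two squares; find a² by testing p − a² for a perfect square:
  5: 5 − 1² = 4 = 2² ⇒ 5 = 1² + 2².
  53: 53 − 1² = 52, 53 − 2² = 49 = 7² ⇒ 53 = 2² + 7².
  Combine using the Brahmagupta–Fibonacci identity (a² + b²)(c² + d²) = (ac − bd)² + (ad + bc)² = (ac + bd)² + (ad − bc)²:
  5 · 53 = 265: from (1² + 2²)(2² + 7²), take (1·2 − 2·7, 1·7 + 2·2) = (2 − 14, 7 + 4) = (-12, 11); dropping signs (only squares matter) gives (12, 11); check 12² + 11² = 144 + 121 = 265 ✓.
Step 4: Order so x ≤ y and verify: 11² + 12² = 121 + 144 = 265 = n. ✓

n = 265 = 11² + 12² (one valid representation with x ≤ y).


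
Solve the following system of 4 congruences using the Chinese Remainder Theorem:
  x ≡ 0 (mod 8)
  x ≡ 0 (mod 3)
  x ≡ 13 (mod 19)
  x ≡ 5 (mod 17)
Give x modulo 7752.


Product of moduli M = 8 · 3 · 19 · 17 = 7752.
Merge one congruence at a time:
  Start: x ≡ 0 (mod 8).
  Combine with x ≡ 0 (mod 3); new modulus lcm = 24.
    Write x = 0 + 8·t and substitute into x ≡ 0 (mod 3): 8·t ≡ 0 − 0 = 0 (mod 3).
    Reduce coefficients mod 3: 2·t ≡ 0 (mod 3).
    The inverse of 2 mod 3 is 2 (since 2·2 = 4 = 1·3 + 1), so t ≡ 2·0 = 0 ≡ 0 (mod 3).
    Then x = 0 + 8·0 = 0, valid modulo lcm(8, 3) = 24: x ≡ 0 (mod 24).
  Combine with x ≡ 13 (mod 19); new modulus lcm = 456.
    Write x = 0 + 24·t and substitute into x ≡ 13 (mod 19): 24·t ≡ 13 − 0 = 13 (mod 19).
    Reduce coefficients mod 19: 5·t ≡ 13 (mod 19).
    The inverse of 5 mod 19 is 4 (since 5·4 = 20 = 1·19 + 1), so t ≡ 4·13 = 52 ≡ 14 (mod 19).
    Then x = 0 + 24·14 = 336, valid modulo lcm(24, 19) = 456: x ≡ 336 (mod 456).
  Combine with x ≡ 5 (mod 17); new modulus lcm = 7752.
    Write x = 336 + 456·t and substitute into x ≡ 5 (mod 17): 456·t ≡ 5 − 336 = -331 (mod 17).
    Reduce coefficients mod 17: 14·t ≡ 9 (mod 17).
    The inverse of 14 mod 17 is 11 (since 14·11 = 154 = 9·17 + 1), so t ≡ 11·9 = 99 ≡ 14 (mod 17).
    Then x = 336 + 456·14 = 6720, valid modulo lcm(456, 17) = 7752: x ≡ 6720 (mod 7752).
Verify against each original: 6720 mod 8 = 0, 6720 mod 3 = 0, 6720 mod 19 = 13, 6720 mod 17 = 5.

x ≡ 6720 (mod 7752).


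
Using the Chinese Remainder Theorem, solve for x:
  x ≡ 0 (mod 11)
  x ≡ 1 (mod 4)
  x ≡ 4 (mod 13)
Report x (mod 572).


Moduli 11, 4, 13 are pairwise coprime; by CRT there is a unique solution modulo M = 11 · 4 · 13 = 572.
Solve pairwise, accumulating the modulus:
  Start with x ≡ 0 (mod 11).
  Combine with x ≡ 1 (mod 4): since gcd(11, 4) = 1, we get a unique residue mod 44.
    Write x = 0 + 11·t and substitute into x ≡ 1 (mod 4): 11·t ≡ 1 − 0 = 1 (mod 4).
    Reduce coefficients mod 4: 3·t ≡ 1 (mod 4).
    The inverse of 3 mod 4 is 3 (since 3·3 = 9 = 2·4 + 1), so t ≡ 3·1 = 3 ≡ 3 (mod 4).
    Then x = 0 + 11·3 = 33, valid modulo lcm(11, 4) = 44: x ≡ 33 (mod 44).
  Combine with x ≡ 4 (mod 13): since gcd(44, 13) = 1, we get a unique residue mod 572.
    Write x = 33 + 44·t and substitute into x ≡ 4 (mod 13): 44·t ≡ 4 − 33 = -29 (mod 13).
    Reduce coefficients mod 13: 5·t ≡ 10 (mod 13).
    The inverse of 5 mod 13 is 8 (since 5·8 = 40 = 3·13 + 1), so t ≡ 8·10 = 80 ≡ 2 (mod 13).
    Then x = 33 + 44·2 = 121, valid modulo lcm(44, 13) = 572: x ≡ 121 (mod 572).
Verify: 121 mod 11 = 0 ✓, 121 mod 4 = 1 ✓, 121 mod 13 = 4 ✓.

x ≡ 121 (mod 572).


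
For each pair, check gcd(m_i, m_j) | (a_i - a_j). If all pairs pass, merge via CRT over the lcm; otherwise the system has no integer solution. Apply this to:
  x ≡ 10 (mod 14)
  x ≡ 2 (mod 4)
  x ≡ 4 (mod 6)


Moduli 14, 4, 6 are not pairwise coprime, so CRT works modulo lcm(m_i) when all pairwise compatibility conditions hold.
Pairwise compatibility: gcd(m_i, m_j) must divide a_i - a_j for every pair.
Merge one congruence at a time:
  Start: x ≡ 10 (mod 14).
  Combine with x ≡ 2 (mod 4): gcd(14, 4) = 2; 2 - 10 = -8, which IS divisible by 2, so compatible.
    Write x = 10 + 14·t and substitute into x ≡ 2 (mod 4): 14·t ≡ 2 − 10 = -8 (mod 4).
    Divide the congruence (and modulus) by g = 2: 7·t ≡ -4 (mod 2).
    Reduce coefficients mod 2: 1·t ≡ 0 (mod 2).
    So t ≡ 0 (mod 2).
    Then x = 10 + 14·0 = 10, valid modulo lcm(14, 4) = 28: x ≡ 10 (mod 28).
  Combine with x ≡ 4 (mod 6): gcd(28, 6) = 2; 4 - 10 = -6, which IS divisible by 2, so compatible.
    Write x = 10 + 28·t and substitute into x ≡ 4 (mod 6): 28·t ≡ 4 − 10 = -6 (mod 6).
    Divide the congruence (and modulus) by g = 2: 14·t ≡ -3 (mod 3).
    Reduce coefficients mod 3: 2·t ≡ 0 (mod 3).
    The inverse of 2 mod 3 is 2 (since 2·2 = 4 = 1·3 + 1), so t ≡ 2·0 = 0 ≡ 0 (mod 3).
    Then x = 10 + 28·0 = 10, valid modulo lcm(28, 6) = 84: x ≡ 10 (mod 84).
Verify: 10 mod 14 = 10, 10 mod 4 = 2, 10 mod 6 = 4.

x ≡ 10 (mod 84).


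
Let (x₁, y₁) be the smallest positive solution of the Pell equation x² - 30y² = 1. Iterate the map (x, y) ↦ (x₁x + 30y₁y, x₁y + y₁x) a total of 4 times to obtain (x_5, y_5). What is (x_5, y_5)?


Step 1: Find the fundamental solution (x₁, y₁) of x² - 30y² = 1.
  Expand √30 as a continued fraction. a₀ = ⌊√30⌋ = 5; iterate m_{k+1} = d_k·a_k − m_k, d_{k+1} = (30 − m_{k+1}²)/d_k, a_{k+1} = ⌊(a₀ + m_{k+1})/d_{k+1}⌋ (starting m₀ = 0, d₀ = 1), with convergents p_k = a_k·p_{k-1} + p_{k-2}, q_k = a_k·q_{k-1} + q_{k-2} (p₋₁ = 1, q₋₁ = 0):
  k = 0: a₀ = 5; p₀/q₀ = 5/1; p₀² − 30·q₀² = 25 − 30 = -5.
  k = 1: m = 5, d = 5, a = ⌊(5 + 5)/5⌋ = 2; p/q = (2·5 + 1)/(2·1 + 0) = 11/2; p² − 30·q² = 121 − 120 = 1.
  The first convergent with p² − 30·q² = 1 gives the fundamental solution (x₁, y₁) = (11, 2).
Step 2: Apply the recurrence (x_{n+1}, y_{n+1}) = (x₁x_n + 30y₁y_n, x₁y_n + y₁x_n) repeatedly.
  From (x_1, y_1) = (11, 2): x_2 = 11·11 + 30·2·2 = 241; y_2 = 11·2 + 2·11 = 44.
  From (x_2, y_2) = (241, 44): x_3 = 11·241 + 30·2·44 = 5291; y_3 = 11·44 + 2·241 = 966.
  From (x_3, y_3) = (5291, 966): x_4 = 11·5291 + 30·2·966 = 116161; y_4 = 11·966 + 2·5291 = 21208.
  From (x_4, y_4) = (116161, 21208): x_5 = 11·116161 + 30·2·21208 = 2550251; y_5 = 11·21208 + 2·116161 = 465610.
Step 3: Verify x_5² - 30·y_5² = 6503780163001 - 6503780163000 = 1 (should be 1). ✓

(x_1, y_1) = (11, 2); (x_5, y_5) = (2550251, 465610).


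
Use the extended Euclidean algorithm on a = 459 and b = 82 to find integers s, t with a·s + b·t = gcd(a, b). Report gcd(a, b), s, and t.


Euclidean algorithm on (459, 82) — divide until remainder is 0:
  459 = 5 · 82 + 49
  82 = 1 · 49 + 33
  49 = 1 · 33 + 16
  33 = 2 · 16 + 1
  16 = 16 · 1 + 0
gcd(459, 82) = 1.
Track Bezout coefficients alongside the remainders: start with r₀ = 459 = a·1 + b·0 (s = 1, t = 0) and r₁ = 82 = a·0 + b·1 (s = 0, t = 1); each new remainder r_{k+1} = r_{k-1} − q_k·r_k inherits s_{k+1} = s_{k-1} − q_k·s_k, t_{k+1} = t_{k-1} − q_k·t_k, so r_k = a·s_k + b·t_k at every step:
  q = 5: r = 49, s = 1 − 5·0 = 1, t = 0 − 5·1 = -5  (check: 459·1 + 82·(-5) = 49)
  q = 1: r = 33, s = 0 − 1·1 = -1, t = 1 − 1·(-5) = 6  (check: 459·(-1) + 82·6 = 33)
  q = 1: r = 16, s = 1 − 1·(-1) = 2, t = -5 − 1·6 = -11  (check: 459·2 + 82·(-11) = 16)
  q = 2: r = 1, s = -1 − 2·2 = -5, t = 6 − 2·(-11) = 28  (check: 459·(-5) + 82·28 = 1)
The row with r = 1 (the gcd) gives the Bezout coefficients s = -5, t = 28.
Result: 459 · (-5) + 82 · (28) = 1.

gcd(459, 82) = 1; s = -5, t = 28 (check: 459·(-5) + 82·28 = 1).


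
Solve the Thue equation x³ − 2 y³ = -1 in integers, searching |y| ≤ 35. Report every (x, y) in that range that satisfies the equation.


The equation is x³ - 2y³ = -1. For fixed y, x³ = 2·y³ − 1, so a solution requires the RHS to be a perfect cube.
Strategy: iterate y from -35 to 35, compute RHS = 2·y³ − 1, and check whether it is a (positive or negative) perfect cube.
Check small values of y:
  y = 0: RHS = -1 = (-1)³ ⇒ x = -1 works.
  y = 1: RHS = 1 = (1)³ ⇒ x = 1 works.
  y = -1: RHS = -3 is not a perfect cube.
  y = 2: RHS = 15 is not a perfect cube.
  y = -2: RHS = -17 is not a perfect cube.
  y = 3: RHS = 53 is not a perfect cube.
  y = -3: RHS = -55 is not a perfect cube.
Continuing the search up to |y| = 35 finds no further solutions beyond those listed.
Collected solutions: (-1, 0), (1, 1).

Solutions (with |y| ≤ 35): (-1, 0), (1, 1).


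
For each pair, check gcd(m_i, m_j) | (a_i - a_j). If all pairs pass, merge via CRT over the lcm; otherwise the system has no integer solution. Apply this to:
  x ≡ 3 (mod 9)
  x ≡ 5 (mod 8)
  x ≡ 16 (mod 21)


Moduli 9, 8, 21 are not pairwise coprime, so CRT works modulo lcm(m_i) when all pairwise compatibility conditions hold.
Pairwise compatibility: gcd(m_i, m_j) must divide a_i - a_j for every pair.
Merge one congruence at a time:
  Start: x ≡ 3 (mod 9).
  Combine with x ≡ 5 (mod 8): gcd(9, 8) = 1; 5 - 3 = 2, which IS divisible by 1, so compatible.
    Write x = 3 + 9·t and substitute into x ≡ 5 (mod 8): 9·t ≡ 5 − 3 = 2 (mod 8).
    Reduce coefficients mod 8: 1·t ≡ 2 (mod 8).
    So t ≡ 2 (mod 8).
    Then x = 3 + 9·2 = 21, valid modulo lcm(9, 8) = 72: x ≡ 21 (mod 72).
  Combine with x ≡ 16 (mod 21): gcd(72, 21) = 3, and 16 - 21 = -5 is NOT divisible by 3.
    ⇒ system is inconsistent (no integer solution).

No solution (the system is inconsistent).


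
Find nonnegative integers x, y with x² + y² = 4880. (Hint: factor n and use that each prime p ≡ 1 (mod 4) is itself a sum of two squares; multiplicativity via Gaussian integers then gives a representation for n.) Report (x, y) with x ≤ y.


Step 1: Factor n = 4880 = 2^4 · 5 · 61.
Step 2: Check the mod-4 condition on each prime factor: 2 = 2 (special); 5 ≡ 1 (mod 4), exponent 1; 61 ≡ 1 (mod 4), exponent 1.
All primes ≡ 3 (mod 4) appear to even exponent (or don't appear), so by the two-squares theorem n IS expressible as a sum of two squares.
Step 3: Build a representation. Group n = k² · m with k = 4 and m = 5 · 61 = 305 (a product of primes ≡ 1 (mod 4)); a representation of m scales to one of n via (k·x)² + (k·y)² = k²(x² + y²). Each prime p ≡ 1 (mod 4) is itself a sum of two squares; find a² by testing p − a² for a perfect square:
  5: 5 − 1² = 4 = 2² ⇒ 5 = 1² + 2².
  61: 61 − 1² = 60, 61 − 2² = 57, 61 − 3² = 52, 61 − 4² = 45, 61 − 5² = 36 = 6² ⇒ 61 = 5² + 6².
  Combine using the Brahmagupta–Fibonacci identity (a² + b²)(c² + d²) = (ac − bd)² + (ad + bc)² = (ac + bd)² + (ad − bc)²:
  5 · 61 = 305: from (1² + 2²)(5² + 6²), take (1·5 − 2·6, 1·6 + 2·5) = (5 − 12, 6 + 10) = (-7, 16); dropping signs (only squares matter) gives (7, 16); check 7² + 16² = 49 + 256 = 305 ✓.
  Scale by k = 4: (4·7, 4·16) = (28, 64).
Step 4: Order so x ≤ y and verify: 28² + 64² = 784 + 4096 = 4880 = n. ✓

n = 4880 = 28² + 64² (one valid representation with x ≤ y).


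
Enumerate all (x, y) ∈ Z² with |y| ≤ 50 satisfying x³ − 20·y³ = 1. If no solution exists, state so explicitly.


The equation is x³ - 20y³ = 1. For fixed y, x³ = 20·y³ + 1, so a solution requires the RHS to be a perfect cube.
Strategy: iterate y from -50 to 50, compute RHS = 20·y³ + 1, and check whether it is a (positive or negative) perfect cube.
Check small values of y:
  y = 0: RHS = 1 = (1)³ ⇒ x = 1 works.
  y = 1: RHS = 21 is not a perfect cube.
  y = -1: RHS = -19 is not a perfect cube.
  y = 2: RHS = 161 is not a perfect cube.
  y = -2: RHS = -159 is not a perfect cube.
  y = 3: RHS = 541 is not a perfect cube.
  y = -3: RHS = -539 is not a perfect cube.
Continuing, at y = -7: RHS = -6859 = (-19)³ ⇒ x = -19 works.
Searching the remaining y in |y| ≤ 50 finds no further solutions.
Collected solutions: (1, 0), (-19, -7).

Solutions (with |y| ≤ 50): (1, 0), (-19, -7).


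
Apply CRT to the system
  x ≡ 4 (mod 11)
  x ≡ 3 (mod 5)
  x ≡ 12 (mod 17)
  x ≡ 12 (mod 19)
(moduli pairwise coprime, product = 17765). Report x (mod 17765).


Product of moduli M = 11 · 5 · 17 · 19 = 17765.
Merge one congruence at a time:
  Start: x ≡ 4 (mod 11).
  Combine with x ≡ 3 (mod 5); new modulus lcm = 55.
    Write x = 4 + 11·t and substitute into x ≡ 3 (mod 5): 11·t ≡ 3 − 4 = -1 (mod 5).
    Reduce coefficients mod 5: 1·t ≡ 4 (mod 5).
    So t ≡ 4 (mod 5).
    Then x = 4 + 11·4 = 48, valid modulo lcm(11, 5) = 55: x ≡ 48 (mod 55).
  Combine with x ≡ 12 (mod 17); new modulus lcm = 935.
    Write x = 48 + 55·t and substitute into x ≡ 12 (mod 17): 55·t ≡ 12 − 48 = -36 (mod 17).
    Reduce coefficients mod 17: 4·t ≡ 15 (mod 17).
    The inverse of 4 mod 17 is 13 (since 4·13 = 52 = 3·17 + 1), so t ≡ 13·15 = 195 ≡ 8 (mod 17).
    Then x = 48 + 55·8 = 488, valid modulo lcm(55, 17) = 935: x ≡ 488 (mod 935).
  Combine with x ≡ 12 (mod 19); new modulus lcm = 17765.
    Write x = 488 + 935·t and substitute into x ≡ 12 (mod 19): 935·t ≡ 12 − 488 = -476 (mod 19).
    Reduce coefficients mod 19: 4·t ≡ 18 (mod 19).
    The inverse of 4 mod 19 is 5 (since 4·5 = 20 = 1·19 + 1), so t ≡ 5·18 = 90 ≡ 14 (mod 19).
    Then x = 488 + 935·14 = 13578, valid modulo lcm(935, 19) = 17765: x ≡ 13578 (mod 17765).
Verify against each original: 13578 mod 11 = 4, 13578 mod 5 = 3, 13578 mod 17 = 12, 13578 mod 19 = 12.

x ≡ 13578 (mod 17765).


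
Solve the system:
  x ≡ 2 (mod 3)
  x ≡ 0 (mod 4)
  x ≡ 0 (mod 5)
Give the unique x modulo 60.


Moduli 3, 4, 5 are pairwise coprime; by CRT there is a unique solution modulo M = 3 · 4 · 5 = 60.
Solve pairwise, accumulating the modulus:
  Start with x ≡ 2 (mod 3).
  Combine with x ≡ 0 (mod 4): since gcd(3, 4) = 1, we get a unique residue mod 12.
    Write x = 2 + 3·t and substitute into x ≡ 0 (mod 4): 3·t ≡ 0 − 2 = -2 (mod 4).
    Reduce coefficients mod 4: 3·t ≡ 2 (mod 4).
    The inverse of 3 mod 4 is 3 (since 3·3 = 9 = 2·4 + 1), so t ≡ 3·2 = 6 ≡ 2 (mod 4).
    Then x = 2 + 3·2 = 8, valid modulo lcm(3, 4) = 12: x ≡ 8 (mod 12).
  Combine with x ≡ 0 (mod 5): since gcd(12, 5) = 1, we get a unique residue mod 60.
    Write x = 8 + 12·t and substitute into x ≡ 0 (mod 5): 12·t ≡ 0 − 8 = -8 (mod 5).
    Reduce coefficients mod 5: 2·t ≡ 2 (mod 5).
    The inverse of 2 mod 5 is 3 (since 2·3 = 6 = 1·5 + 1), so t ≡ 3·2 = 6 ≡ 1 (mod 5).
    Then x = 8 + 12·1 = 20, valid modulo lcm(12, 5) = 60: x ≡ 20 (mod 60).
Verify: 20 mod 3 = 2 ✓, 20 mod 4 = 0 ✓, 20 mod 5 = 0 ✓.

x ≡ 20 (mod 60).


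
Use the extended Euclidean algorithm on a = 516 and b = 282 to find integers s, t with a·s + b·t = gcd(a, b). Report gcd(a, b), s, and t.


Euclidean algorithm on (516, 282) — divide until remainder is 0:
  516 = 1 · 282 + 234
  282 = 1 · 234 + 48
  234 = 4 · 48 + 42
  48 = 1 · 42 + 6
  42 = 7 · 6 + 0
gcd(516, 282) = 6.
Track Bezout coefficients alongside the remainders: start with r₀ = 516 = a·1 + b·0 (s = 1, t = 0) and r₁ = 282 = a·0 + b·1 (s = 0, t = 1); each new remainder r_{k+1} = r_{k-1} − q_k·r_k inherits s_{k+1} = s_{k-1} − q_k·s_k, t_{k+1} = t_{k-1} − q_k·t_k, so r_k = a·s_k + b·t_k at every step:
  q = 1: r = 234, s = 1 − 1·0 = 1, t = 0 − 1·1 = -1  (check: 516·1 + 282·(-1) = 234)
  q = 1: r = 48, s = 0 − 1·1 = -1, t = 1 − 1·(-1) = 2  (check: 516·(-1) + 282·2 = 48)
  q = 4: r = 42, s = 1 − 4·(-1) = 5, t = -1 − 4·2 = -9  (check: 516·5 + 282·(-9) = 42)
  q = 1: r = 6, s = -1 − 1·5 = -6, t = 2 − 1·(-9) = 11  (check: 516·(-6) + 282·11 = 6)
The row with r = 6 (the gcd) gives the Bezout coefficients s = -6, t = 11.
Result: 516 · (-6) + 282 · (11) = 6.

gcd(516, 282) = 6; s = -6, t = 11 (check: 516·(-6) + 282·11 = 6).


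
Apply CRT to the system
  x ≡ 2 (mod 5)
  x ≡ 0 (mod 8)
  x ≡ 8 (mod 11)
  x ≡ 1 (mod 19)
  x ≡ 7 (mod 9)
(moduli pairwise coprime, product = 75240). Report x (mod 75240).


Product of moduli M = 5 · 8 · 11 · 19 · 9 = 75240.
Merge one congruence at a time:
  Start: x ≡ 2 (mod 5).
  Combine with x ≡ 0 (mod 8); new modulus lcm = 40.
    Write x = 2 + 5·t and substitute into x ≡ 0 (mod 8): 5·t ≡ 0 − 2 = -2 (mod 8).
    Reduce coefficients mod 8: 5·t ≡ 6 (mod 8).
    The inverse of 5 mod 8 is 5 (since 5·5 = 25 = 3·8 + 1), so t ≡ 5·6 = 30 ≡ 6 (mod 8).
    Then x = 2 + 5·6 = 32, valid modulo lcm(5, 8) = 40: x ≡ 32 (mod 40).
  Combine with x ≡ 8 (mod 11); new modulus lcm = 440.
    Write x = 32 + 40·t and substitute into x ≡ 8 (mod 11): 40·t ≡ 8 − 32 = -24 (mod 11).
    Reduce coefficients mod 11: 7·t ≡ 9 (mod 11).
    The inverse of 7 mod 11 is 8 (since 7·8 = 56 = 5·11 + 1), so t ≡ 8·9 = 72 ≡ 6 (mod 11).
    Then x = 32 + 40·6 = 272, valid modulo lcm(40, 11) = 440: x ≡ 272 (mod 440).
  Combine with x ≡ 1 (mod 19); new modulus lcm = 8360.
    Write x = 272 + 440·t and substitute into x ≡ 1 (mod 19): 440·t ≡ 1 − 272 = -271 (mod 19).
    Reduce coefficients mod 19: 3·t ≡ 14 (mod 19).
    The inverse of 3 mod 19 is 13 (since 3·13 = 39 = 2·19 + 1), so t ≡ 13·14 = 182 ≡ 11 (mod 19).
    Then x = 272 + 440·11 = 5112, valid modulo lcm(440, 19) = 8360: x ≡ 5112 (mod 8360).
  Combine with x ≡ 7 (mod 9); new modulus lcm = 75240.
    Write x = 5112 + 8360·t and substitute into x ≡ 7 (mod 9): 8360·t ≡ 7 − 5112 = -5105 (mod 9).
    Reduce coefficients mod 9: 8·t ≡ 7 (mod 9).
    The inverse of 8 mod 9 is 8 (since 8·8 = 64 = 7·9 + 1), so t ≡ 8·7 = 56 ≡ 2 (mod 9).
    Then x = 5112 + 8360·2 = 21832, valid modulo lcm(8360, 9) = 75240: x ≡ 21832 (mod 75240).
Verify against each original: 21832 mod 5 = 2, 21832 mod 8 = 0, 21832 mod 11 = 8, 21832 mod 19 = 1, 21832 mod 9 = 7.

x ≡ 21832 (mod 75240).


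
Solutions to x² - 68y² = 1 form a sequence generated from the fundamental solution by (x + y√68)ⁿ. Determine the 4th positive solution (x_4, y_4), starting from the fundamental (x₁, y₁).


Step 1: Find the fundamental solution (x₁, y₁) of x² - 68y² = 1.
  Expand √68 as a continued fraction. a₀ = ⌊√68⌋ = 8; iterate m_{k+1} = d_k·a_k − m_k, d_{k+1} = (68 − m_{k+1}²)/d_k, a_{k+1} = ⌊(a₀ + m_{k+1})/d_{k+1}⌋ (starting m₀ = 0, d₀ = 1), with convergents p_k = a_k·p_{k-1} + p_{k-2}, q_k = a_k·q_{k-1} + q_{k-2} (p₋₁ = 1, q₋₁ = 0):
  k = 0: a₀ = 8; p₀/q₀ = 8/1; p₀² − 68·q₀² = 64 − 68 = -4.
  k = 1: m = 8, d = 4, a = ⌊(8 + 8)/4⌋ = 4; p/q = (4·8 + 1)/(4·1 + 0) = 33/4; p² − 68·q² = 1089 − 1088 = 1.
  The first convergent with p² − 68·q² = 1 gives the fundamental solution (x₁, y₁) = (33, 4).
Step 2: Apply the recurrence (x_{n+1}, y_{n+1}) = (x₁x_n + 68y₁y_n, x₁y_n + y₁x_n) repeatedly.
  From (x_1, y_1) = (33, 4): x_2 = 33·33 + 68·4·4 = 2177; y_2 = 33·4 + 4·33 = 264.
  From (x_2, y_2) = (2177, 264): x_3 = 33·2177 + 68·4·264 = 143649; y_3 = 33·264 + 4·2177 = 17420.
  From (x_3, y_3) = (143649, 17420): x_4 = 33·143649 + 68·4·17420 = 9478657; y_4 = 33·17420 + 4·143649 = 1149456.
Step 3: Verify x_4² - 68·y_4² = 89844938523649 - 89844938523648 = 1 (should be 1). ✓

(x_1, y_1) = (33, 4); (x_4, y_4) = (9478657, 1149456).
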